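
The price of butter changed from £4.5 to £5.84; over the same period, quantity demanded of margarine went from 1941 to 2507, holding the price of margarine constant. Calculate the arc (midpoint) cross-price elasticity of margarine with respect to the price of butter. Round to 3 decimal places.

ΔQ_A = 2507 − 1941 = 566; ΔP_B = 5.84 − 4.5 = 1.34.
Midpoints: Q̄_A = 2224.0, P̄_B = 5.17.
ε = (ΔQ_A/Q̄_A)/(ΔP_B/P̄_B) = (566/2224.0)/(1.34/5.17) ≈ 0.982.

0.982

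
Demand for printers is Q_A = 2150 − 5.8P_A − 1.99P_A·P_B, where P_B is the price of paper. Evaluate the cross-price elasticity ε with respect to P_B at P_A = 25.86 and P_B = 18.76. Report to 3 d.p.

At P_A = 25.86 and P_B = 18.76: Q_A = 1034.596.
∂Q_A/∂P_B = -1.99P_A = -1.99(25.86) = -51.4614.
ε = (∂Q_A/∂P_B)(P_B/Q_A) = -51.4614 × (18.76/1034.596) ≈ -0.933.

-0.933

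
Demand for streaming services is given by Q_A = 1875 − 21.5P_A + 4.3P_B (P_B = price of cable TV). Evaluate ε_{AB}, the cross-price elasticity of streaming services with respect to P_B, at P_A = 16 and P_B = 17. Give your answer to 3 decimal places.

0.046

At P_A = 16 and P_B = 17: Q_A = 1604.1.
∂Q_A/∂P_B = 4.3.
ε = (∂Q_A/∂P_B)(P_B/Q_A) = 4.3 × (17/1604.1) ≈ 0.046.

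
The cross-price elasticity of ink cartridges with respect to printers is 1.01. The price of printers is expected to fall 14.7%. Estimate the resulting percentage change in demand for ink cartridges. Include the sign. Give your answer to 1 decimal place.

%ΔQ ≈ ε × %ΔP of printers = 1.01 × (-14.7%) = -14.8%.
Demand for ink cartridges falls by about 14.8%.

-14.8%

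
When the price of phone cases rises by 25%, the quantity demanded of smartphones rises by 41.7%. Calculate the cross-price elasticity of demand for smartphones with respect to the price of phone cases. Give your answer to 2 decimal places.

1.67

ε = (%ΔQ of smartphones) / (%ΔP of phone cases) = (41.7%) / (25%) ≈ 1.67.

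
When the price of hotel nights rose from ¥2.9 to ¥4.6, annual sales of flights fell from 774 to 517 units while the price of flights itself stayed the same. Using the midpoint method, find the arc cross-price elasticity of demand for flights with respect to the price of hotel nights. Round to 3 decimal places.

-0.878

ΔQ_A = 517 − 774 = -257; ΔP_B = 4.6 − 2.9 = 1.7.
Midpoints: Q̄_A = 645.5, P̄_B = 3.75.
ε = (ΔQ_A/Q̄_A)/(ΔP_B/P̄_B) = (-257/645.5)/(1.7/3.75) ≈ -0.878.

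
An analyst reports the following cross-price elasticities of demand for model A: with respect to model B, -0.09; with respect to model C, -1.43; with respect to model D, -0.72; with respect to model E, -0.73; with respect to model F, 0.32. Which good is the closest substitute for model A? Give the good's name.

Substitutes have ε > 0. Among the positive values, 0.32 (model F) is largest.

model F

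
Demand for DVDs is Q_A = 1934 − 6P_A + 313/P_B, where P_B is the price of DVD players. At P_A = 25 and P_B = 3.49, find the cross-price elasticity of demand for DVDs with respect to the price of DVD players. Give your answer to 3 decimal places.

At P_A = 25 and P_B = 3.49: Q_A = 1873.685.
∂Q_A/∂P_B = −313/P_B² = -25.6977.
ε = (∂Q_A/∂P_B)(P_B/Q_A) = -25.6977 × (3.49/1873.685) ≈ -0.048.
ε < 0: complements.

-0.048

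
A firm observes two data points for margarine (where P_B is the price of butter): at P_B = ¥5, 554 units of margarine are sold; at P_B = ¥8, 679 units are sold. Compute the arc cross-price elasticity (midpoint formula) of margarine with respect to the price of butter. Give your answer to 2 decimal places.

ΔQ_A = 679 − 554 = 125; ΔP_B = 8 − 5 = 3.
Midpoints: Q̄_A = 616.5, P̄_B = 6.50.
ε = (ΔQ_A/Q̄_A)/(ΔP_B/P̄_B) = (125/616.5)/(3/6.50) ≈ 0.44.
ε > 0: margarine and butter are substitutes.

0.44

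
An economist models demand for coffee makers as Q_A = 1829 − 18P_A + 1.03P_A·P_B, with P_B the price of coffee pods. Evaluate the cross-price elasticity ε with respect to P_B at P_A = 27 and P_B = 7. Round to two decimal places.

At P_A = 27 and P_B = 7: Q_A = 1537.67.
∂Q_A/∂P_B = 1.03P_A = 1.03(27) = 27.8100.
ε = (∂Q_A/∂P_B)(P_B/Q_A) = 27.8100 × (7/1537.67) ≈ 0.13.
ε > 0: substitutes.

0.13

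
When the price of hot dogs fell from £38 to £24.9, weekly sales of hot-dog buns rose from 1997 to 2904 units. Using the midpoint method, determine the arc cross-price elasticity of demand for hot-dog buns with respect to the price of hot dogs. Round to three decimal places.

-0.889

ΔQ_A = 2904 − 1997 = 907; ΔP_B = 24.9 − 38 = -13.1.
Midpoints: Q̄_A = 2450.5, P̄_B = 31.45.
ε = (ΔQ_A/Q̄_A)/(ΔP_B/P̄_B) = (907/2450.5)/(-13.1/31.45) ≈ -0.889.
ε < 0: hot-dog buns and hot dogs are complements.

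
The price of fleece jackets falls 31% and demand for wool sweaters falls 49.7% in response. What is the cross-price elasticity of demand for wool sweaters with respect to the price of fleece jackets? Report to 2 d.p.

ε = (%ΔQ of wool sweaters) / (%ΔP of fleece jackets) = (-49.7%) / (-31%) ≈ 1.60.

1.60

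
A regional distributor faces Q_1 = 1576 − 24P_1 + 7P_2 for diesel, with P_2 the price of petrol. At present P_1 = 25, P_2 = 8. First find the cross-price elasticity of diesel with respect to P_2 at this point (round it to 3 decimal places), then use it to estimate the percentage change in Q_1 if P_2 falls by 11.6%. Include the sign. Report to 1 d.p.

At P_1 = 25, P_2 = 8: Q_1 = 1032.
∂Q_1/∂P_2 = 7.
ε = (∂Q_1/∂P_2)(P_2/Q_1) = 7.0000 × 8/1032 ≈ 0.054.
%ΔQ_1 ≈ ε × %ΔP_2 = 0.054 × (-11.6%) = -0.6%.

-0.6%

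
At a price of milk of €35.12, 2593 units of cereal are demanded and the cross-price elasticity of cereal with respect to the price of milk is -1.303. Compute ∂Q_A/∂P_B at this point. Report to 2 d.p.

-96.20

ε = (∂Q_A/∂P_B)·(P_B/Q_A) ⇒ ∂Q_A/∂P_B = ε·Q_A/P_B = -1.303 × 2593/35.12 ≈ -96.20.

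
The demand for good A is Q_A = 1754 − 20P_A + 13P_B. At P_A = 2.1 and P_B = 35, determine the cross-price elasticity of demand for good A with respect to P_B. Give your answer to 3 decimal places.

0.210

At P_A = 2.1 and P_B = 35: Q_A = 2167.
∂Q_A/∂P_B = 13.
ε = (∂Q_A/∂P_B)(P_B/Q_A) = 13 × (35/2167) ≈ 0.210.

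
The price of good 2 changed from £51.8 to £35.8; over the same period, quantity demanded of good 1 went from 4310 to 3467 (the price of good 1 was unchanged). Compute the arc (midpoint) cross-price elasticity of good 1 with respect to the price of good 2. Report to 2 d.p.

ΔQ_1 = 3467 − 4310 = -843; ΔP_2 = 35.8 − 51.8 = -16.
Midpoints: Q̄_1 = 3888.5, P̄_2 = 43.80.
ε = (ΔQ_1/Q̄_1)/(ΔP_2/P̄_2) = (-843/3888.5)/(-16/43.80) ≈ 0.59.
ε > 0: good 1 and good 2 are substitutes.

0.59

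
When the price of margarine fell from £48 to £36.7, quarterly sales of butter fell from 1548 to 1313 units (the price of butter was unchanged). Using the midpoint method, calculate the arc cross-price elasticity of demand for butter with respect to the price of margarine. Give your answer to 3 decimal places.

0.616

ΔQ_A = 1313 − 1548 = -235; ΔP_B = 36.7 − 48 = -11.3.
Midpoints: Q̄_A = 1430.5, P̄_B = 42.35.
ε = (ΔQ_A/Q̄_A)/(ΔP_B/P̄_B) = (-235/1430.5)/(-11.3/42.35) ≈ 0.616.
ε > 0: butter and margarine are substitutes.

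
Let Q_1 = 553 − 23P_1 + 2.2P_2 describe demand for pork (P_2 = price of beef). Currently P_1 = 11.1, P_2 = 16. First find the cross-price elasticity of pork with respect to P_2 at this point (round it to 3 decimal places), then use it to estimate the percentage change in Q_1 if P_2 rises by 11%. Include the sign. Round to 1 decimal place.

1.2%

At P_1 = 11.1, P_2 = 16: Q_1 = 332.9.
∂Q_1/∂P_2 = 2.2.
ε = (∂Q_1/∂P_2)(P_2/Q_1) = 2.2000 × 16/332.9 ≈ 0.106.
%ΔQ_1 ≈ ε × %ΔP_2 = 0.106 × (11%) = 1.2%.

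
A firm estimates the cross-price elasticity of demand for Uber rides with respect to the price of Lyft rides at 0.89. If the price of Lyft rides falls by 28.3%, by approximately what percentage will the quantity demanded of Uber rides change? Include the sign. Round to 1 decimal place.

-25.2%

%ΔQ ≈ ε × %ΔP of Lyft rides = 0.89 × (-28.3%) = -25.2%.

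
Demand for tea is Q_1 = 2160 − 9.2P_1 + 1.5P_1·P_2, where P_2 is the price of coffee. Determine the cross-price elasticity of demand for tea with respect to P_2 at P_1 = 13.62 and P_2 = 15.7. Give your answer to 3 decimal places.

At P_1 = 13.62 and P_2 = 15.7: Q_1 = 2355.447.
∂Q_1/∂P_2 = 1.5P_1 = 1.5(13.62) = 20.4300.
ε = (∂Q_1/∂P_2)(P_2/Q_1) = 20.4300 × (15.7/2355.447) ≈ 0.136.

0.136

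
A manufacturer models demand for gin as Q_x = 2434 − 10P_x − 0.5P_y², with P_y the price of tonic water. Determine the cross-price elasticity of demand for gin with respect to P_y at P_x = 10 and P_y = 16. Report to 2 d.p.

-0.12

At P_x = 10 and P_y = 16: Q_x = 2206.
∂Q_x/∂P_y = -1P_y = -1(16) = -16.0000.
ε = (∂Q_x/∂P_y)(P_y/Q_x) = -16.0000 × (16/2206) ≈ -0.12.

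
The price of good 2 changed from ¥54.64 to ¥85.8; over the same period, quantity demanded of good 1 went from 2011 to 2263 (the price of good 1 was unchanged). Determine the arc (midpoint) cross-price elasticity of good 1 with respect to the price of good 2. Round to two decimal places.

0.27

ΔQ_1 = 2263 − 2011 = 252; ΔP_2 = 85.8 − 54.64 = 31.16.
Midpoints: Q̄_1 = 2137.0, P̄_2 = 70.22.
ε = (ΔQ_1/Q̄_1)/(ΔP_2/P̄_2) = (252/2137.0)/(31.16/70.22) ≈ 0.27.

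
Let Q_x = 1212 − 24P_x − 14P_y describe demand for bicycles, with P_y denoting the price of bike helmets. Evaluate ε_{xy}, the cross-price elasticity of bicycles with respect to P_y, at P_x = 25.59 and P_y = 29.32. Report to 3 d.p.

At P_x = 25.59 and P_y = 29.32: Q_x = 187.36.
∂Q_x/∂P_y = -14.
ε = (∂Q_x/∂P_y)(P_y/Q_x) = -14 × (29.32/187.36) ≈ -2.191.

-2.191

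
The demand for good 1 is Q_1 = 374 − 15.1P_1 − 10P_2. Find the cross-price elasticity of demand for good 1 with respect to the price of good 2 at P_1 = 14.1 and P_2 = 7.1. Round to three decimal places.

At P_1 = 14.1 and P_2 = 7.1: Q_1 = 90.09.
∂Q_1/∂P_2 = -10.
ε = (∂Q_1/∂P_2)(P_2/Q_1) = -10 × (7.1/90.09) ≈ -0.788.
Since ε < 0, good 1 and good 2 are complements.

-0.788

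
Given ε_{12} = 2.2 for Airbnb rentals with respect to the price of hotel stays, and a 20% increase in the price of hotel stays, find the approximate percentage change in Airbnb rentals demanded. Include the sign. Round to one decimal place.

44.0%

%ΔQ ≈ ε × %ΔP of hotel stays = 2.2 × (20%) = 44.0%.
Demand for Airbnb rentals rises by about 44.0%.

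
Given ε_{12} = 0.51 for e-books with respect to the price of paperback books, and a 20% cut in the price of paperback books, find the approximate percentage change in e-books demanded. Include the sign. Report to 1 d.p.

%ΔQ ≈ ε × %ΔP of paperback books = 0.51 × (-20%) = -10.2%.

-10.2%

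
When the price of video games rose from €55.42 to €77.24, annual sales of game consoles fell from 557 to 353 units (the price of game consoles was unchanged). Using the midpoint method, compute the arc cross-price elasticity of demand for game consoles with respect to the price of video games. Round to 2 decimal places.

ΔQ_A = 353 − 557 = -204; ΔP_B = 77.24 − 55.42 = 21.82.
Midpoints: Q̄_A = 455.0, P̄_B = 66.33.
ε = (ΔQ_A/Q̄_A)/(ΔP_B/P̄_B) = (-204/455.0)/(21.82/66.33) ≈ -1.36.

-1.36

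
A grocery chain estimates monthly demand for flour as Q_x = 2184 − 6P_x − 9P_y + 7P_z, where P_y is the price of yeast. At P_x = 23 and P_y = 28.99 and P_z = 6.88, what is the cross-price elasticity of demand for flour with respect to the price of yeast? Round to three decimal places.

At P_x = 23 and P_y = 28.99 and P_z = 6.88: Q_x = 1833.25.
∂Q_x/∂P_y = -9.
ε = (∂Q_x/∂P_y)(P_y/Q_x) = -9 × (28.99/1833.25) ≈ -0.142.
Since ε < 0, flour and yeast are complements.

-0.142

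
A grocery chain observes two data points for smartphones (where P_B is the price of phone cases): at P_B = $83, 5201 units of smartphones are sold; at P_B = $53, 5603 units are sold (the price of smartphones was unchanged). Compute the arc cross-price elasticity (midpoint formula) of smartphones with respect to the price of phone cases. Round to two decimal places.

-0.17

ΔQ_A = 5603 − 5201 = 402; ΔP_B = 53 − 83 = -30.
Midpoints: Q̄_A = 5402.0, P̄_B = 68.00.
ε = (ΔQ_A/Q̄_A)/(ΔP_B/P̄_B) = (402/5402.0)/(-30/68.00) ≈ -0.17.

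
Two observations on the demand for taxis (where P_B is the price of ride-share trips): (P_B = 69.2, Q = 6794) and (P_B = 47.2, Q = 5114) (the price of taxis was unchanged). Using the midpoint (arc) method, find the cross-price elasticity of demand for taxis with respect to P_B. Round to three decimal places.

0.746

ΔQ_A = 5114 − 6794 = -1680; ΔP_B = 47.2 − 69.2 = -22.
Midpoints: Q̄_A = 5954.0, P̄_B = 58.20.
ε = (ΔQ_A/Q̄_A)/(ΔP_B/P̄_B) = (-1680/5954.0)/(-22/58.20) ≈ 0.746.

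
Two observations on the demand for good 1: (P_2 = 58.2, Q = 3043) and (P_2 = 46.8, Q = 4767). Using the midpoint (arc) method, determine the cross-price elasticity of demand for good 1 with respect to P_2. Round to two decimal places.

-2.03

ΔQ_1 = 4767 − 3043 = 1724; ΔP_2 = 46.8 − 58.2 = -11.4.
Midpoints: Q̄_1 = 3905.0, P̄_2 = 52.50.
ε = (ΔQ_1/Q̄_1)/(ΔP_2/P̄_2) = (1724/3905.0)/(-11.4/52.50) ≈ -2.03.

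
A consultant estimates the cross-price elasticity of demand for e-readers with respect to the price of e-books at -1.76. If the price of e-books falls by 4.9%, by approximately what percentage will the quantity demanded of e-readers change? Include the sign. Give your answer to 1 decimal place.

%ΔQ ≈ ε × %ΔP of e-books = -1.76 × (-4.9%) = 8.6%.

8.6%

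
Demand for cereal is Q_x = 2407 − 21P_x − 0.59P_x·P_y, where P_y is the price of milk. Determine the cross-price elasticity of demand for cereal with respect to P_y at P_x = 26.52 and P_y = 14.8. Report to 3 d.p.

-0.143

At P_x = 26.52 and P_y = 14.8: Q_x = 1618.507.
∂Q_x/∂P_y = -0.59P_x = -0.59(26.52) = -15.6468.
ε = (∂Q_x/∂P_y)(P_y/Q_x) = -15.6468 × (14.8/1618.507) ≈ -0.143.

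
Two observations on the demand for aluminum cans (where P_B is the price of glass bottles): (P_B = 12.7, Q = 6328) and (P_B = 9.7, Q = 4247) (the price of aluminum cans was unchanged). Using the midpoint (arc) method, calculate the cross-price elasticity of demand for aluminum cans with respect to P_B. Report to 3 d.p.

ΔQ_A = 4247 − 6328 = -2081; ΔP_B = 9.7 − 12.7 = -3.
Midpoints: Q̄_A = 5287.5, P̄_B = 11.20.
ε = (ΔQ_A/Q̄_A)/(ΔP_B/P̄_B) = (-2081/5287.5)/(-3/11.20) ≈ 1.469.
ε > 0: aluminum cans and glass bottles are substitutes.

1.469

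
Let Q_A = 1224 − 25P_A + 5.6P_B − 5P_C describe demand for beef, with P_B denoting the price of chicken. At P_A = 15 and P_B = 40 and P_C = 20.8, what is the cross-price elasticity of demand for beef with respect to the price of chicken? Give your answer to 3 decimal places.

0.231

At P_A = 15 and P_B = 40 and P_C = 20.8: Q_A = 969.
∂Q_A/∂P_B = 5.6.
ε = (∂Q_A/∂P_B)(P_B/Q_A) = 5.6 × (40/969) ≈ 0.231.
Since ε > 0, beef and chicken are substitutes.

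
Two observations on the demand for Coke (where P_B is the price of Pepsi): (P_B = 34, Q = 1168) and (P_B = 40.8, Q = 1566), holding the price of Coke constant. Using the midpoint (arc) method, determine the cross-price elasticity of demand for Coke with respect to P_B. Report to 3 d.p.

ΔQ_A = 1566 − 1168 = 398; ΔP_B = 40.8 − 34 = 6.8.
Midpoints: Q̄_A = 1367.0, P̄_B = 37.40.
ε = (ΔQ_A/Q̄_A)/(ΔP_B/P̄_B) = (398/1367.0)/(6.8/37.40) ≈ 1.601.
ε > 0: Coke and Pepsi are substitutes.

1.601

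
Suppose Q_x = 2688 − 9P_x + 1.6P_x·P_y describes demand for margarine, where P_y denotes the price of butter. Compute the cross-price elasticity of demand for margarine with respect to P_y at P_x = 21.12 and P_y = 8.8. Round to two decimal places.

0.11

At P_x = 21.12 and P_y = 8.8: Q_x = 2795.290.
∂Q_x/∂P_y = 1.6P_x = 1.6(21.12) = 33.7920.
ε = (∂Q_x/∂P_y)(P_y/Q_x) = 33.7920 × (8.8/2795.290) ≈ 0.11.
ε > 0: substitutes.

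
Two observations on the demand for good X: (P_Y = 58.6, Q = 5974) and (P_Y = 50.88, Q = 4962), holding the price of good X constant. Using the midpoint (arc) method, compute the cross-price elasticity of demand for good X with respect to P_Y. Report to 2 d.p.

ΔQ_X = 4962 − 5974 = -1012; ΔP_Y = 50.88 − 58.6 = -7.72.
Midpoints: Q̄_X = 5468.0, P̄_Y = 54.74.
ε = (ΔQ_X/Q̄_X)/(ΔP_Y/P̄_Y) = (-1012/5468.0)/(-7.72/54.74) ≈ 1.31.
ε > 0: good X and good Y are substitutes.

1.31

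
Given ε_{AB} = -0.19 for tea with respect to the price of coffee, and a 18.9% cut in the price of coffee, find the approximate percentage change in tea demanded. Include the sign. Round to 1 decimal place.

%ΔQ ≈ ε × %ΔP of coffee = -0.19 × (-18.9%) = 3.6%.

3.6%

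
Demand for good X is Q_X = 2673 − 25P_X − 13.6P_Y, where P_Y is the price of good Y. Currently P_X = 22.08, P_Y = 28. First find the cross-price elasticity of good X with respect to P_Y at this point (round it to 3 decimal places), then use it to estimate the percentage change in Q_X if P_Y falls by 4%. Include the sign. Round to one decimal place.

0.9%

At P_X = 22.08, P_Y = 28: Q_X = 1740.2.
∂Q_X/∂P_Y = -13.6.
ε = (∂Q_X/∂P_Y)(P_Y/Q_X) = -13.6000 × 28/1740.2 ≈ -0.219.
%ΔQ_X ≈ ε × %ΔP_Y = -0.219 × (-4%) = 0.9%.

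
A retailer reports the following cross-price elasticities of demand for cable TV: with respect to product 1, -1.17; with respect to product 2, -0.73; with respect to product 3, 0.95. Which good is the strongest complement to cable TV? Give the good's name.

product 1

Complements have ε < 0. The most negative value is -1.17 (product 1).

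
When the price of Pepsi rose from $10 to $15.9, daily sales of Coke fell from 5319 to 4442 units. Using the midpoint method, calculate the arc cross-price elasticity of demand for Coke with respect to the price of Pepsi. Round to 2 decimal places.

ΔQ_A = 4442 − 5319 = -877; ΔP_B = 15.9 − 10 = 5.9.
Midpoints: Q̄_A = 4880.5, P̄_B = 12.95.
ε = (ΔQ_A/Q̄_A)/(ΔP_B/P̄_B) = (-877/4880.5)/(5.9/12.95) ≈ -0.39.

-0.39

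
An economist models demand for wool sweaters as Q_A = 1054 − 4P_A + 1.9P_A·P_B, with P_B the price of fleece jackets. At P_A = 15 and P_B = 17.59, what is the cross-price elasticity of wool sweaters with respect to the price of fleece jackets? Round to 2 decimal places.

At P_A = 15 and P_B = 17.59: Q_A = 1495.315.
∂Q_A/∂P_B = 1.9P_A = 1.9(15) = 28.5000.
ε = (∂Q_A/∂P_B)(P_B/Q_A) = 28.5000 × (17.59/1495.315) ≈ 0.34.

0.34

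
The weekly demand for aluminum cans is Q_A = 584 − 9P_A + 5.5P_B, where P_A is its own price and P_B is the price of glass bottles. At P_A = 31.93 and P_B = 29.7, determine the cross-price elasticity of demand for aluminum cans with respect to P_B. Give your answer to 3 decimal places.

0.355

At P_A = 31.93 and P_B = 29.7: Q_A = 459.98.
∂Q_A/∂P_B = 5.5.
ε = (∂Q_A/∂P_B)(P_B/Q_A) = 5.5 × (29.7/459.98) ≈ 0.355.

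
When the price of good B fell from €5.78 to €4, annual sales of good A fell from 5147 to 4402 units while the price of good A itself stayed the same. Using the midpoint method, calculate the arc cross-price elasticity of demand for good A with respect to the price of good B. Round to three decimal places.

ΔQ_A = 4402 − 5147 = -745; ΔP_B = 4 − 5.78 = -1.78.
Midpoints: Q̄_A = 4774.5, P̄_B = 4.89.
ε = (ΔQ_A/Q̄_A)/(ΔP_B/P̄_B) = (-745/4774.5)/(-1.78/4.89) ≈ 0.429.

0.429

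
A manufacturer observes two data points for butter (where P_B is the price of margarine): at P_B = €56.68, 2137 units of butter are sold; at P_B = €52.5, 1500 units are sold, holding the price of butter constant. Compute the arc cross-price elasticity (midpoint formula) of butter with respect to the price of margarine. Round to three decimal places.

4.575

ΔQ_A = 1500 − 2137 = -637; ΔP_B = 52.5 − 56.68 = -4.18.
Midpoints: Q̄_A = 1818.5, P̄_B = 54.59.
ε = (ΔQ_A/Q̄_A)/(ΔP_B/P̄_B) = (-637/1818.5)/(-4.18/54.59) ≈ 4.575.
ε > 0: butter and margarine are substitutes.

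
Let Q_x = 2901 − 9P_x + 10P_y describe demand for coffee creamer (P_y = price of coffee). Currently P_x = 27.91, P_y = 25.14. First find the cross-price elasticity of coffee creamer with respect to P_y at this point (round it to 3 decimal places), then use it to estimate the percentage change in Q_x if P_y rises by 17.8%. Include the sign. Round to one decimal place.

1.5%

At P_x = 27.91, P_y = 25.14: Q_x = 2901.21.
∂Q_x/∂P_y = 10.
ε = (∂Q_x/∂P_y)(P_y/Q_x) = 10.0000 × 25.14/2901.21 ≈ 0.087.
%ΔQ_x ≈ ε × %ΔP_y = 0.087 × (17.8%) = 1.5%.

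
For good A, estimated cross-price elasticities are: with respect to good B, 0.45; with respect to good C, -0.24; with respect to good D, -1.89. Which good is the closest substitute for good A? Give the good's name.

Substitutes have ε > 0. Among the positive values, 0.45 (good B) is largest.

good B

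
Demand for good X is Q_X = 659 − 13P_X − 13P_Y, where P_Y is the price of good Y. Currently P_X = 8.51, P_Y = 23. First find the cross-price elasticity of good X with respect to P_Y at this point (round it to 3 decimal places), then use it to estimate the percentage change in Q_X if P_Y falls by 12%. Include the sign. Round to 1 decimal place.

14.4%

At P_X = 8.51, P_Y = 23: Q_X = 249.37.
∂Q_X/∂P_Y = -13.
ε = (∂Q_X/∂P_Y)(P_Y/Q_X) = -13.0000 × 23/249.37 ≈ -1.199.
%ΔQ_X ≈ ε × %ΔP_Y = -1.199 × (-12%) = 14.4%.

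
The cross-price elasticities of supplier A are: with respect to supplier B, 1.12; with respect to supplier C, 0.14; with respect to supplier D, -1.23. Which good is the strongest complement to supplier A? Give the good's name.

Complements have ε < 0. The most negative value is -1.23 (supplier D).

supplier D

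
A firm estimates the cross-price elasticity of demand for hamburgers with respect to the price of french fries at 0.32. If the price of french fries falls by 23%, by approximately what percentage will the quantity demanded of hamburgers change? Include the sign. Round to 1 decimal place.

%ΔQ ≈ ε × %ΔP of french fries = 0.32 × (-23%) = -7.4%.

-7.4%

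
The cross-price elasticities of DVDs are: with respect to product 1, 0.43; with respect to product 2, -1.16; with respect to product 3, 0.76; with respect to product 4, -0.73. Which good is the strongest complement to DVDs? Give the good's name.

product 2

Complements have ε < 0. The most negative value is -1.16 (product 2).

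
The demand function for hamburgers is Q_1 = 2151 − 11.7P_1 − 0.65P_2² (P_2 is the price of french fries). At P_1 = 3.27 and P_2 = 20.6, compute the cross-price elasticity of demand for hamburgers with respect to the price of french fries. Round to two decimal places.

-0.30

At P_1 = 3.27 and P_2 = 20.6: Q_1 = 1836.907.
∂Q_1/∂P_2 = -1.3P_2 = -1.3(20.6) = -26.7800.
ε = (∂Q_1/∂P_2)(P_2/Q_1) = -26.7800 × (20.6/1836.907) ≈ -0.30.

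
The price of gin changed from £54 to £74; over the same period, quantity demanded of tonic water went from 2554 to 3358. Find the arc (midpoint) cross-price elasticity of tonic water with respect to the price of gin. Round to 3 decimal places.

ΔQ_A = 3358 − 2554 = 804; ΔP_B = 74 − 54 = 20.
Midpoints: Q̄_A = 2956.0, P̄_B = 64.00.
ε = (ΔQ_A/Q̄_A)/(ΔP_B/P̄_B) = (804/2956.0)/(20/64.00) ≈ 0.870.

0.870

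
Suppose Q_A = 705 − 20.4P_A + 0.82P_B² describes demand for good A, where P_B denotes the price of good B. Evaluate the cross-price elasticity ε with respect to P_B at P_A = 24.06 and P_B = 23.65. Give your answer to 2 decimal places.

At P_A = 24.06 and P_B = 23.65: Q_A = 672.820.
∂Q_A/∂P_B = 1.64P_B = 1.64(23.65) = 38.7860.
ε = (∂Q_A/∂P_B)(P_B/Q_A) = 38.7860 × (23.65/672.820) ≈ 1.36.

1.36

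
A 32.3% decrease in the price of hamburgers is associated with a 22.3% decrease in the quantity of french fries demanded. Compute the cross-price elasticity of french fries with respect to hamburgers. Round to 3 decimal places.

ε = (%ΔQ of french fries) / (%ΔP of hamburgers) = (-22.3%) / (-32.3%) ≈ 0.690.

0.690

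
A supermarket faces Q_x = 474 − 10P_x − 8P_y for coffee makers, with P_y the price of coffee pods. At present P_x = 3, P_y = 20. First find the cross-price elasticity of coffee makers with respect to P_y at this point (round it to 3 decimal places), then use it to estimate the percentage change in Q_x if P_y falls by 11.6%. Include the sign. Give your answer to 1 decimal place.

At P_x = 3, P_y = 20: Q_x = 284.
∂Q_x/∂P_y = -8.
ε = (∂Q_x/∂P_y)(P_y/Q_x) = -8.0000 × 20/284 ≈ -0.563.
%ΔQ_x ≈ ε × %ΔP_y = -0.563 × (-11.6%) = 6.5%.

6.5%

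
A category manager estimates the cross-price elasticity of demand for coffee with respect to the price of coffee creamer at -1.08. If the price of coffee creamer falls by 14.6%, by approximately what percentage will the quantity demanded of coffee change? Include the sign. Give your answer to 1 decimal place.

15.8%

%ΔQ ≈ ε × %ΔP of coffee creamer = -1.08 × (-14.6%) = 15.8%.
Demand for coffee rises by about 15.8%.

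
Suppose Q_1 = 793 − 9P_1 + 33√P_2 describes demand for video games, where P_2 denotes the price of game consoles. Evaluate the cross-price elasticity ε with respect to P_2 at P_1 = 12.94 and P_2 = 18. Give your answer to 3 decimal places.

At P_1 = 12.94 and P_2 = 18: Q_1 = 816.547.
∂Q_1/∂P_2 = 33/(2√P_2) = 33/(2√18) = 3.8891.
ε = (∂Q_1/∂P_2)(P_2/Q_1) = 3.8891 × (18/816.547) ≈ 0.086.
ε > 0: substitutes.

0.086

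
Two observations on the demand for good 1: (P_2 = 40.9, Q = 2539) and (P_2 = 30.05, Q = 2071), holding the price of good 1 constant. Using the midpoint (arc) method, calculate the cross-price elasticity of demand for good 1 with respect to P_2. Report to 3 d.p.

0.664

ΔQ_1 = 2071 − 2539 = -468; ΔP_2 = 30.05 − 40.9 = -10.85.
Midpoints: Q̄_1 = 2305.0, P̄_2 = 35.48.
ε = (ΔQ_1/Q̄_1)/(ΔP_2/P̄_2) = (-468/2305.0)/(-10.85/35.48) ≈ 0.664.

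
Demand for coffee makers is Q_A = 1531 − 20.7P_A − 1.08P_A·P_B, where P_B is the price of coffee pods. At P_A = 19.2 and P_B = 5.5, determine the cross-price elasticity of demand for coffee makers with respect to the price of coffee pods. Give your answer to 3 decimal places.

-0.112

At P_A = 19.2 and P_B = 5.5: Q_A = 1019.512.
∂Q_A/∂P_B = -1.08P_A = -1.08(19.2) = -20.7360.
ε = (∂Q_A/∂P_B)(P_B/Q_A) = -20.7360 × (5.5/1019.512) ≈ -0.112.
ε < 0: complements.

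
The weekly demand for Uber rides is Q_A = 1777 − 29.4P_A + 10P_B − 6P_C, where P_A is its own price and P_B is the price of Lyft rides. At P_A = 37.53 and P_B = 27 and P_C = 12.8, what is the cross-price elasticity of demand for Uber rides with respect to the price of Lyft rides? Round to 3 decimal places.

0.311

At P_A = 37.53 and P_B = 27 and P_C = 12.8: Q_A = 866.818.
∂Q_A/∂P_B = 10.
ε = (∂Q_A/∂P_B)(P_B/Q_A) = 10 × (27/866.818) ≈ 0.311.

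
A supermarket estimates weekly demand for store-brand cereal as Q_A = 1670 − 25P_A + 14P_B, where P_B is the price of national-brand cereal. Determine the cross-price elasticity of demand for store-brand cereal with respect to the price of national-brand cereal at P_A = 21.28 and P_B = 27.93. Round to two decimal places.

At P_A = 21.28 and P_B = 27.93: Q_A = 1529.02.
∂Q_A/∂P_B = 14.
ε = (∂Q_A/∂P_B)(P_B/Q_A) = 14 × (27.93/1529.02) ≈ 0.26.

0.26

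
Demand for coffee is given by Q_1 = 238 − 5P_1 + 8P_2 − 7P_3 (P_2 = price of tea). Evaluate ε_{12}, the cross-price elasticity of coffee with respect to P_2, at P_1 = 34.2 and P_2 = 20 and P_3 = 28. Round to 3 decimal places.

At P_1 = 34.2 and P_2 = 20 and P_3 = 28: Q_1 = 31.
∂Q_1/∂P_2 = 8.
ε = (∂Q_1/∂P_2)(P_2/Q_1) = 8 × (20/31) ≈ 5.161.
Since ε > 0, coffee and tea are substitutes.

5.161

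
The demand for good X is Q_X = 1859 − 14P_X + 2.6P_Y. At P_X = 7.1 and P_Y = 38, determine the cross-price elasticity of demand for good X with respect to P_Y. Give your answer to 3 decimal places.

At P_X = 7.1 and P_Y = 38: Q_X = 1858.4.
∂Q_X/∂P_Y = 2.6.
ε = (∂Q_X/∂P_Y)(P_Y/Q_X) = 2.6 × (38/1858.4) ≈ 0.053.
Since ε > 0, good X and good Y are substitutes.

0.053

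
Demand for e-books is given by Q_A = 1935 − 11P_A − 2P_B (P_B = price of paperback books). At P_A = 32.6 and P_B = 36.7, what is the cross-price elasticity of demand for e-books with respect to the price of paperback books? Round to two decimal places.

-0.05

At P_A = 32.6 and P_B = 36.7: Q_A = 1503.
∂Q_A/∂P_B = -2.
ε = (∂Q_A/∂P_B)(P_B/Q_A) = -2 × (36.7/1503) ≈ -0.05.
Since ε < 0, e-books and paperback books are complements.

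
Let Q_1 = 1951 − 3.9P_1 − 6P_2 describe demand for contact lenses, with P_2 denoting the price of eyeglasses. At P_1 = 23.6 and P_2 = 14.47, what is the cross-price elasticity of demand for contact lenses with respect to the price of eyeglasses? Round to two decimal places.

-0.05

At P_1 = 23.6 and P_2 = 14.47: Q_1 = 1772.14.
∂Q_1/∂P_2 = -6.
ε = (∂Q_1/∂P_2)(P_2/Q_1) = -6 × (14.47/1772.14) ≈ -0.05.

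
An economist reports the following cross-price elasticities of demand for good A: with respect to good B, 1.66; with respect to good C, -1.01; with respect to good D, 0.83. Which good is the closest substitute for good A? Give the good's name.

good B

Substitutes have ε > 0. Among the positive values, 1.66 (good B) is largest.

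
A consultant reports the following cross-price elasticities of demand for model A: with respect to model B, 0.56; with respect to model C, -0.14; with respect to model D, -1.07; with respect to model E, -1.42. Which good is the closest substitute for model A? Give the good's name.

model B

Substitutes have ε > 0. Among the positive values, 0.56 (model B) is largest.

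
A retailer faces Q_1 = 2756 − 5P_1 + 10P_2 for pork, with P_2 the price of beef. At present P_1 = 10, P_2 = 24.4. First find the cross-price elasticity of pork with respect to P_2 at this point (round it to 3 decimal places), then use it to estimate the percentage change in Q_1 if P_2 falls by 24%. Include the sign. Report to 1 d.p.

-2.0%

At P_1 = 10, P_2 = 24.4: Q_1 = 2950.
∂Q_1/∂P_2 = 10.
ε = (∂Q_1/∂P_2)(P_2/Q_1) = 10.0000 × 24.4/2950 ≈ 0.083.
%ΔQ_1 ≈ ε × %ΔP_2 = 0.083 × (-24%) = -2.0%.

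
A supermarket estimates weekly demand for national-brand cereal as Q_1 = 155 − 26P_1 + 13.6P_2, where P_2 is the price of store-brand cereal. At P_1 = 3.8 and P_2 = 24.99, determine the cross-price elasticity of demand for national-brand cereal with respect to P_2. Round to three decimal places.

At P_1 = 3.8 and P_2 = 24.99: Q_1 = 396.064.
∂Q_1/∂P_2 = 13.6.
ε = (∂Q_1/∂P_2)(P_2/Q_1) = 13.6 × (24.99/396.064) ≈ 0.858.

0.858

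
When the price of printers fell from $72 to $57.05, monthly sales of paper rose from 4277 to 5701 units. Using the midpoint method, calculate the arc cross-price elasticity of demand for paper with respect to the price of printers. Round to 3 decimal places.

-1.232

ΔQ_A = 5701 − 4277 = 1424; ΔP_B = 57.05 − 72 = -14.95.
Midpoints: Q̄_A = 4989.0, P̄_B = 64.53.
ε = (ΔQ_A/Q̄_A)/(ΔP_B/P̄_B) = (1424/4989.0)/(-14.95/64.53) ≈ -1.232.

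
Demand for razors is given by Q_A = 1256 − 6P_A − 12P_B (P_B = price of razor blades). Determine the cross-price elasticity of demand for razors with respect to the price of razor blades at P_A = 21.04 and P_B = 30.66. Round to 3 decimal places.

At P_A = 21.04 and P_B = 30.66: Q_A = 761.84.
∂Q_A/∂P_B = -12.
ε = (∂Q_A/∂P_B)(P_B/Q_A) = -12 × (30.66/761.84) ≈ -0.483.
Since ε < 0, razors and razor blades are complements.

-0.483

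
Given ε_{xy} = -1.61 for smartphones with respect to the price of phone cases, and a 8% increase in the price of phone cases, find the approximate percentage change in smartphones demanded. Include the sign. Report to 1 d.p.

%ΔQ ≈ ε × %ΔP of phone cases = -1.61 × (8%) = -12.9%.

-12.9%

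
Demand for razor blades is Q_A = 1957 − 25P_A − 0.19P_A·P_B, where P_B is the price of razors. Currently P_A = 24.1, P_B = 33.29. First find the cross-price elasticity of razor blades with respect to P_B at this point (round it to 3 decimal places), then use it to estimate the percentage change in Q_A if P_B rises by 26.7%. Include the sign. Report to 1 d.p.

At P_A = 24.1, P_B = 33.29: Q_A = 1202.065.
∂Q_A/∂P_B = -0.19P_A = -4.5790.
ε = (∂Q_A/∂P_B)(P_B/Q_A) = -4.5790 × 33.29/1202.065 ≈ -0.127.
%ΔQ_A ≈ ε × %ΔP_B = -0.127 × (26.7%) = -3.4%.

-3.4%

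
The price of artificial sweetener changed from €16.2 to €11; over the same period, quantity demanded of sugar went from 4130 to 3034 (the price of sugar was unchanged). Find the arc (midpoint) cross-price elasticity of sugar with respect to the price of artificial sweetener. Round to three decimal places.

0.800

ΔQ_A = 3034 − 4130 = -1096; ΔP_B = 11 − 16.2 = -5.2.
Midpoints: Q̄_A = 3582.0, P̄_B = 13.60.
ε = (ΔQ_A/Q̄_A)/(ΔP_B/P̄_B) = (-1096/3582.0)/(-5.2/13.60) ≈ 0.800.
ε > 0: sugar and artificial sweetener are substitutes.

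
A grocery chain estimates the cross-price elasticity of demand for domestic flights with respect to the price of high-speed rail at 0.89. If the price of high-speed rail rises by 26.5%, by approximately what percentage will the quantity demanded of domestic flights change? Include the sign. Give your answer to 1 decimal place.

23.6%

%ΔQ ≈ ε × %ΔP of high-speed rail = 0.89 × (26.5%) = 23.6%.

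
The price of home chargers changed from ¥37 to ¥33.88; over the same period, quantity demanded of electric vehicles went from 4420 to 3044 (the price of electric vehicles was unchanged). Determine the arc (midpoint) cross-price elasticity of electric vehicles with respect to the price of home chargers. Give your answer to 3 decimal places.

ΔQ_A = 3044 − 4420 = -1376; ΔP_B = 33.88 − 37 = -3.12.
Midpoints: Q̄_A = 3732.0, P̄_B = 35.44.
ε = (ΔQ_A/Q̄_A)/(ΔP_B/P̄_B) = (-1376/3732.0)/(-3.12/35.44) ≈ 4.188.

4.188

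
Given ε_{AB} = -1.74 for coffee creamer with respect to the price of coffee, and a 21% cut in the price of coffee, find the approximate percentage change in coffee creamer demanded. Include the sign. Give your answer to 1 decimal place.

%ΔQ ≈ ε × %ΔP of coffee = -1.74 × (-21%) = 36.5%.

36.5%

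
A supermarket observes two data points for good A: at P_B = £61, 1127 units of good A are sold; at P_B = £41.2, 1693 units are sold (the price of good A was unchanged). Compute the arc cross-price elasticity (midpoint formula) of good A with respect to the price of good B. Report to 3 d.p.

-1.036

ΔQ_A = 1693 − 1127 = 566; ΔP_B = 41.2 − 61 = -19.8.
Midpoints: Q̄_A = 1410.0, P̄_B = 51.10.
ε = (ΔQ_A/Q̄_A)/(ΔP_B/P̄_B) = (566/1410.0)/(-19.8/51.10) ≈ -1.036.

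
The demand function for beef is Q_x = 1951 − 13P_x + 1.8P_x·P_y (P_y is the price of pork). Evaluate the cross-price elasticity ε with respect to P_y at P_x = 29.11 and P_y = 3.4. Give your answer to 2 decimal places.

0.10

At P_x = 29.11 and P_y = 3.4: Q_x = 1750.723.
∂Q_x/∂P_y = 1.8P_x = 1.8(29.11) = 52.3980.
ε = (∂Q_x/∂P_y)(P_y/Q_x) = 52.3980 × (3.4/1750.723) ≈ 0.10.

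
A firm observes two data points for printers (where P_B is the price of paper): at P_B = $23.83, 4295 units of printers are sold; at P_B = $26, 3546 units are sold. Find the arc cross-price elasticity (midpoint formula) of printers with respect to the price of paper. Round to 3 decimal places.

-2.194

ΔQ_A = 3546 − 4295 = -749; ΔP_B = 26 − 23.83 = 2.17.
Midpoints: Q̄_A = 3920.5, P̄_B = 24.91.
ε = (ΔQ_A/Q̄_A)/(ΔP_B/P̄_B) = (-749/3920.5)/(2.17/24.91) ≈ -2.194.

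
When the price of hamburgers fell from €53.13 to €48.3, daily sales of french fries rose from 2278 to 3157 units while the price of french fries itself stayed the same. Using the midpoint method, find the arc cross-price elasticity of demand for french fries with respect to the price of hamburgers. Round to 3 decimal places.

ΔQ_A = 3157 − 2278 = 879; ΔP_B = 48.3 − 53.13 = -4.83.
Midpoints: Q̄_A = 2717.5, P̄_B = 50.72.
ε = (ΔQ_A/Q̄_A)/(ΔP_B/P̄_B) = (879/2717.5)/(-4.83/50.72) ≈ -3.396.

-3.396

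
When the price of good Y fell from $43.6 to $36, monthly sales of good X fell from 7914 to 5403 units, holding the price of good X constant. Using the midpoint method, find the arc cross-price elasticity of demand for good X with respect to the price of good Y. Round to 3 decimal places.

ΔQ_X = 5403 − 7914 = -2511; ΔP_Y = 36 − 43.6 = -7.6.
Midpoints: Q̄_X = 6658.5, P̄_Y = 39.80.
ε = (ΔQ_X/Q̄_X)/(ΔP_Y/P̄_Y) = (-2511/6658.5)/(-7.6/39.80) ≈ 1.975.

1.975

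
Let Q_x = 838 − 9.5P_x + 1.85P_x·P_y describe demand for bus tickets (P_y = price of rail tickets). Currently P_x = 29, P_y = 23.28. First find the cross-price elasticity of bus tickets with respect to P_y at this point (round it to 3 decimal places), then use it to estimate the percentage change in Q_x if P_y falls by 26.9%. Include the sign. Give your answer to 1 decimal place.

At P_x = 29, P_y = 23.28: Q_x = 1811.472.
∂Q_x/∂P_y = 1.85P_x = 53.6500.
ε = (∂Q_x/∂P_y)(P_y/Q_x) = 53.6500 × 23.28/1811.472 ≈ 0.689.
%ΔQ_x ≈ ε × %ΔP_y = 0.689 × (-26.9%) = -18.5%.

-18.5%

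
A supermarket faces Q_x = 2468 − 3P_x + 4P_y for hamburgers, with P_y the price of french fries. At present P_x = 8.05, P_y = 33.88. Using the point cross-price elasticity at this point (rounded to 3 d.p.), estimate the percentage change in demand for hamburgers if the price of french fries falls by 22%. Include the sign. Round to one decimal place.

At P_x = 8.05, P_y = 33.88: Q_x = 2579.37.
∂Q_x/∂P_y = 4.
ε = (∂Q_x/∂P_y)(P_y/Q_x) = 4.0000 × 33.88/2579.37 ≈ 0.053.
%ΔQ_x ≈ ε × %ΔP_y = 0.053 × (-22%) = -1.2%.

-1.2%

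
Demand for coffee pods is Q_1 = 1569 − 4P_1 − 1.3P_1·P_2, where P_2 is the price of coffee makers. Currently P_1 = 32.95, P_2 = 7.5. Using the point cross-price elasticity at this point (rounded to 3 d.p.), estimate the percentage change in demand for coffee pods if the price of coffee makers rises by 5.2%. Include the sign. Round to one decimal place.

-1.5%

At P_1 = 32.95, P_2 = 7.5: Q_1 = 1115.938.
∂Q_1/∂P_2 = -1.3P_1 = -42.8350.
ε = (∂Q_1/∂P_2)(P_2/Q_1) = -42.8350 × 7.5/1115.938 ≈ -0.288.
%ΔQ_1 ≈ ε × %ΔP_2 = -0.288 × (5.2%) = -1.5%.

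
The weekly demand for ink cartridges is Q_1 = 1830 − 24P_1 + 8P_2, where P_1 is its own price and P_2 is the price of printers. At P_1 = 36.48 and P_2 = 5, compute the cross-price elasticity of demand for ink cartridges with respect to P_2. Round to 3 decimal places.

0.040

At P_1 = 36.48 and P_2 = 5: Q_1 = 994.48.
∂Q_1/∂P_2 = 8.
ε = (∂Q_1/∂P_2)(P_2/Q_1) = 8 × (5/994.48) ≈ 0.040.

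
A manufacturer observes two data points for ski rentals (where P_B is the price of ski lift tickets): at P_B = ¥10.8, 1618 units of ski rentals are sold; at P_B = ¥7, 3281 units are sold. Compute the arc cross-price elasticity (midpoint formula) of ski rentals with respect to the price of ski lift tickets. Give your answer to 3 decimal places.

ΔQ_A = 3281 − 1618 = 1663; ΔP_B = 7 − 10.8 = -3.8.
Midpoints: Q̄_A = 2449.5, P̄_B = 8.90.
ε = (ΔQ_A/Q̄_A)/(ΔP_B/P̄_B) = (1663/2449.5)/(-3.8/8.90) ≈ -1.590.
ε < 0: ski rentals and ski lift tickets are complements.

-1.590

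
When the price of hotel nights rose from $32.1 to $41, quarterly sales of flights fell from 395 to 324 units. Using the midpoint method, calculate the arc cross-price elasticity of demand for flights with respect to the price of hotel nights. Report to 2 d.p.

-0.81

ΔQ_A = 324 − 395 = -71; ΔP_B = 41 − 32.1 = 8.9.
Midpoints: Q̄_A = 359.5, P̄_B = 36.55.
ε = (ΔQ_A/Q̄_A)/(ΔP_B/P̄_B) = (-71/359.5)/(8.9/36.55) ≈ -0.81.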